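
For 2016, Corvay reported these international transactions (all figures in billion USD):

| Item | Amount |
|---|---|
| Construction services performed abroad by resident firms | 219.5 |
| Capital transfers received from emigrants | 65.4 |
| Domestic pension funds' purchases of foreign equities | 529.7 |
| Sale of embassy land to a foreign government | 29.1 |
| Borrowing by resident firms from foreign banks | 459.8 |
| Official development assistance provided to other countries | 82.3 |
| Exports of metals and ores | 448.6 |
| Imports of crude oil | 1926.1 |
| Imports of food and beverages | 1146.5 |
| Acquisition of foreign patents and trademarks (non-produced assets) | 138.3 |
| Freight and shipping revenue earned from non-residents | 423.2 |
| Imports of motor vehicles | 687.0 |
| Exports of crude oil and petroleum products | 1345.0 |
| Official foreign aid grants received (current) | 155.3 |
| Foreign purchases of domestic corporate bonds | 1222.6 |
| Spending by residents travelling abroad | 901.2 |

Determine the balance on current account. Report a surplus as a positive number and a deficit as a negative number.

Goods: -1926.1 + 448.6 - 687.0 - 1146.5 + 1345.0 = -1966.0
Services: 423.2 - 901.2 + 219.5 = -258.5
Secondary income: -82.3 + 155.3 = 73.0
Current account = (-1966.0) + (-258.5) + 73.0 = -2151.5
(Excluded from the current account — capital account: capital transfers received from emigrants 65.4, sale of embassy land to a foreign government 29.1, acquisition of foreign patents and trademarks (non-produced assets) 138.3; financial account: domestic pension funds' purchases of foreign equities 529.7, borrowing by resident firms from foreign banks 459.8, foreign purchases of domestic corporate bonds 1222.6.)

-2151.5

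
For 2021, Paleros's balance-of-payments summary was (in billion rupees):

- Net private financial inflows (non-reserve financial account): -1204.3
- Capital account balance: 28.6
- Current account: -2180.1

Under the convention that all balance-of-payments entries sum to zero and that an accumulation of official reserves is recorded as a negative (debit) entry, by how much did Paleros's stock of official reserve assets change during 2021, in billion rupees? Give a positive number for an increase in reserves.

Official reserve transactions balance = -((-2180.1) + 28.6 + (-1204.3)) = 3355.8
An accumulation of reserves is recorded as a debit (negative entry), so the change in the stock of reserves is the negative of that balance.
Change in official reserves = -(3355.8) = -3355.8

-3355.8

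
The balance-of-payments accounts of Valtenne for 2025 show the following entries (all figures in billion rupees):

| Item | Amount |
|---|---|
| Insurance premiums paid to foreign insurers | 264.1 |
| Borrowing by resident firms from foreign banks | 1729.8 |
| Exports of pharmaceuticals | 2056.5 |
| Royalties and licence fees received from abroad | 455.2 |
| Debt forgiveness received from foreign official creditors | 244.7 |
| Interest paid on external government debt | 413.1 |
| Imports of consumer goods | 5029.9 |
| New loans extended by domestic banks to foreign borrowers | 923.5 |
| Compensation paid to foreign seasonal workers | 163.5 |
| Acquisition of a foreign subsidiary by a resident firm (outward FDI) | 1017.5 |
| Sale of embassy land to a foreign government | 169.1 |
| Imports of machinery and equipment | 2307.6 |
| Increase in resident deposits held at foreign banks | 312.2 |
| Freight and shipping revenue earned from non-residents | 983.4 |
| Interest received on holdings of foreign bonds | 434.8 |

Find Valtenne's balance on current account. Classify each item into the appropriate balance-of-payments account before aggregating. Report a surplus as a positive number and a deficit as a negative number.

Goods: -5029.9 + 2056.5 - 2307.6 = -5281.0
Services: -264.1 + 983.4 + 455.2 = 1174.5
Primary income: 434.8 - 413.1 - 163.5 = -141.8
Current account = (-5281.0) + 1174.5 + (-141.8) = -4248.3
(Excluded from the current account — financial account: borrowing by resident firms from foreign banks 1729.8, new loans extended by domestic banks to foreign borrowers 923.5, acquisition of a foreign subsidiary by a resident firm (outward FDI) 1017.5, increase in resident deposits held at foreign banks 312.2; capital account: debt forgiveness received from foreign official creditors 244.7, sale of embassy land to a foreign government 169.1.)

-4248.3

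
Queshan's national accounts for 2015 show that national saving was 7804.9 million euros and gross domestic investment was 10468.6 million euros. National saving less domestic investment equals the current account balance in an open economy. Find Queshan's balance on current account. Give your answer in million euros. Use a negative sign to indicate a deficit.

-2663.7

CA = S - I = 7804.9 - 10468.6 = -2663.7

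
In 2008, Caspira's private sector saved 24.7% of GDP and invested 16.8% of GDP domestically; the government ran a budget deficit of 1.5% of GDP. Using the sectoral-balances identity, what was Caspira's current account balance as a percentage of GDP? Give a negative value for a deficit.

By the sectoral-balances identity, CA = (S_private - I) + (T - G).
Private balance = 24.7 - 16.8 = 7.9
Government balance (T - G) = -1.5
CA = 7.9 + (-1.5) = 6.4

6.4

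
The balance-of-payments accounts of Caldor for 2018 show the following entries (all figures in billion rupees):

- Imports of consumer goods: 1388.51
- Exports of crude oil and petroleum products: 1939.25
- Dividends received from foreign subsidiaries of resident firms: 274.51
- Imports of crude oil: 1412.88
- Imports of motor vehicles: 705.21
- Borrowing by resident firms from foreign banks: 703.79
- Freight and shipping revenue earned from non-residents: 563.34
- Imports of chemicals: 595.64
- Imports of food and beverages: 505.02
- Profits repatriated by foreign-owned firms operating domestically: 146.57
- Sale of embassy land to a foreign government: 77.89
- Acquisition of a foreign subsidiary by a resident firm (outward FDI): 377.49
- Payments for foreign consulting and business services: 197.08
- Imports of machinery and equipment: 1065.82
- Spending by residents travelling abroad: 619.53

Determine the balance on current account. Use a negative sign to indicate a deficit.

-3859.16

Goods: -1412.88 - 705.21 + 1939.25 - 595.64 - 505.02 - 1065.82 - 1388.51 = -3733.83
Services: -197.08 - 619.53 + 563.34 = -253.27
Primary income: 274.51 - 146.57 = 127.94
Current account = (-3733.83) + (-253.27) + 127.94 = -3859.16
(Excluded from the current account — financial account: borrowing by resident firms from foreign banks 703.79, acquisition of a foreign subsidiary by a resident firm (outward FDI) 377.49; capital account: sale of embassy land to a foreign government 77.89.)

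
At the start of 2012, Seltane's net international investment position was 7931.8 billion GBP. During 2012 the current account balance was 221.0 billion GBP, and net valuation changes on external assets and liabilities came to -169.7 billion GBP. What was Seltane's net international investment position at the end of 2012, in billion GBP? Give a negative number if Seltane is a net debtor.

Change in NIIP = current account + net valuation change = 221.0 + (-169.7) = 51.3
End-of-year NIIP = 7931.8 + 51.3 = 7983.1

7983.1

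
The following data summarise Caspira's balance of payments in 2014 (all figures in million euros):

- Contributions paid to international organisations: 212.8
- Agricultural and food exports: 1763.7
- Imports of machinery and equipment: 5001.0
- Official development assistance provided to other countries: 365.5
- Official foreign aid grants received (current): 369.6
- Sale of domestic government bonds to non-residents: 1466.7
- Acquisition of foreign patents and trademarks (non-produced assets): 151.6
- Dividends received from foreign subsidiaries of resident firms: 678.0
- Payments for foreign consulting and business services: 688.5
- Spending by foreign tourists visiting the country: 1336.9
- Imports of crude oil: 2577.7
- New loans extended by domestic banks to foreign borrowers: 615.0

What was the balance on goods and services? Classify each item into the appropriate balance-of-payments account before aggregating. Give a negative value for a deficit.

-5166.6

Goods: -2577.7 + 1763.7 - 5001.0 = -5815.0
Services: 1336.9 - 688.5 = 648.4
Trade balance = -5815.0 + 648.4 = -5166.6
(Excluded from the trade balance — secondary income: contributions paid to international organisations 212.8, official development assistance provided to other countries 365.5, official foreign aid grants received (current) 369.6; financial account: sale of domestic government bonds to non-residents 1466.7, new loans extended by domestic banks to foreign borrowers 615.0; capital account: acquisition of foreign patents and trademarks (non-produced assets) 151.6; primary income: dividends received from foreign subsidiaries of resident firms 678.0.)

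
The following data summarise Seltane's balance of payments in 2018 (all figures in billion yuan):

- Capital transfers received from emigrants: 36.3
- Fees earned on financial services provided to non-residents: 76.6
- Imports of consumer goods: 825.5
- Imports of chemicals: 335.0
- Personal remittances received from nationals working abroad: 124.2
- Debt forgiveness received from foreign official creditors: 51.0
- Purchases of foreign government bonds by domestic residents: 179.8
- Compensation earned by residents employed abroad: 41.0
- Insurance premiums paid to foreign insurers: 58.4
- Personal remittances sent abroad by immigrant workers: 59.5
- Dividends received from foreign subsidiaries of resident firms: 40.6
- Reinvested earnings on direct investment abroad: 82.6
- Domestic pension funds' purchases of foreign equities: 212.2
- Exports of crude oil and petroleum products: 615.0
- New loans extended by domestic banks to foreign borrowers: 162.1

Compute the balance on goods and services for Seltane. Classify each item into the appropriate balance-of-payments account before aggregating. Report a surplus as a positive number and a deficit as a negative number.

Goods: -335.0 - 825.5 + 615.0 = -545.5
Services: -58.4 + 76.6 = 18.2
Trade balance = -545.5 + 18.2 = -527.3
(Excluded from the trade balance — capital account: capital transfers received from emigrants 36.3, debt forgiveness received from foreign official creditors 51.0; secondary income: personal remittances received from nationals working abroad 124.2, personal remittances sent abroad by immigrant workers 59.5; financial account: purchases of foreign government bonds by domestic residents 179.8, domestic pension funds' purchases of foreign equities 212.2, new loans extended by domestic banks to foreign borrowers 162.1; primary income: compensation earned by residents employed abroad 41.0, dividends received from foreign subsidiaries of resident firms 40.6, reinvested earnings on direct investment abroad 82.6.)

-527.3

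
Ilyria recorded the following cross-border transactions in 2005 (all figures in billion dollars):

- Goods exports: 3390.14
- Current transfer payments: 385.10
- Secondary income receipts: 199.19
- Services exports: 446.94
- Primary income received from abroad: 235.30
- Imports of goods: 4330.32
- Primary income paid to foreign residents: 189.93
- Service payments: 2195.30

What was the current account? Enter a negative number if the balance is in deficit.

-2829.08

Goods balance = 3390.14 - 4330.32 = -940.18
Services balance = 446.94 - 2195.30 = -1748.36
Trade balance (goods + services) = -940.18 + (-1748.36) = -2688.54
Net primary income = 235.30 - 189.93 = 45.37
Net secondary income = 199.19 - 385.10 = -185.91
Current account = -2688.54 + 45.37 + (-185.91) = -2829.08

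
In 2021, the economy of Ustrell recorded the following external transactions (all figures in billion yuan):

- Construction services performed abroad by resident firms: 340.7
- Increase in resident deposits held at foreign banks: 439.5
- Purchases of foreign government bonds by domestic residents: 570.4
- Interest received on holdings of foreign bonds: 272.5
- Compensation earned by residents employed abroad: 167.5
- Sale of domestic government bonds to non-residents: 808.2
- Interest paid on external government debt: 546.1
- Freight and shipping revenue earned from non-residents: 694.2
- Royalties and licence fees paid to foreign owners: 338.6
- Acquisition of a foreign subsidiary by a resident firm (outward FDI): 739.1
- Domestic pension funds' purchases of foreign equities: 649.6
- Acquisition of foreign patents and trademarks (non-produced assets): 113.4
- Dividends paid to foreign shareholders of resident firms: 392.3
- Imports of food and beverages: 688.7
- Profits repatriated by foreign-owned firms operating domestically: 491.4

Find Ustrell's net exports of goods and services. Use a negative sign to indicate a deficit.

7.6

Goods: -688.7
Services: -338.6 + 340.7 + 694.2 = 696.3
Trade balance = -688.7 + 696.3 = 7.6
(Excluded from the trade balance — financial account: increase in resident deposits held at foreign banks 439.5, purchases of foreign government bonds by domestic residents 570.4, sale of domestic government bonds to non-residents 808.2, acquisition of a foreign subsidiary by a resident firm (outward FDI) 739.1, domestic pension funds' purchases of foreign equities 649.6; primary income: interest received on holdings of foreign bonds 272.5, compensation earned by residents employed abroad 167.5, interest paid on external government debt 546.1, dividends paid to foreign shareholders of resident firms 392.3, profits repatriated by foreign-owned firms operating domestically 491.4; capital account: acquisition of foreign patents and trademarks (non-produced assets) 113.4.)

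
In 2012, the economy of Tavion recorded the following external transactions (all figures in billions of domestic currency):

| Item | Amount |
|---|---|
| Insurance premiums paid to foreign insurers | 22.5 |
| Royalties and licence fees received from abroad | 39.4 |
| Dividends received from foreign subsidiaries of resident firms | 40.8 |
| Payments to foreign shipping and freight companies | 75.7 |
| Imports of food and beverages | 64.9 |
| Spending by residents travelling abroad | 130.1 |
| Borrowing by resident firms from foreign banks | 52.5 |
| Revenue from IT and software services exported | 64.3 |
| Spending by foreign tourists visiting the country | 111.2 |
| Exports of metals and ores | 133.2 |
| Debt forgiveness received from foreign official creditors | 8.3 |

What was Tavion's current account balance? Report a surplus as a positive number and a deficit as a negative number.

Goods: -64.9 + 133.2 = 68.3
Services: 64.3 - 22.5 + 39.4 - 130.1 - 75.7 + 111.2 = -13.4
Primary income: 40.8
Current account = 68.3 + (-13.4) + 40.8 = 95.7
(Excluded from the current account — financial account: borrowing by resident firms from foreign banks 52.5; capital account: debt forgiveness received from foreign official creditors 8.3.)

95.7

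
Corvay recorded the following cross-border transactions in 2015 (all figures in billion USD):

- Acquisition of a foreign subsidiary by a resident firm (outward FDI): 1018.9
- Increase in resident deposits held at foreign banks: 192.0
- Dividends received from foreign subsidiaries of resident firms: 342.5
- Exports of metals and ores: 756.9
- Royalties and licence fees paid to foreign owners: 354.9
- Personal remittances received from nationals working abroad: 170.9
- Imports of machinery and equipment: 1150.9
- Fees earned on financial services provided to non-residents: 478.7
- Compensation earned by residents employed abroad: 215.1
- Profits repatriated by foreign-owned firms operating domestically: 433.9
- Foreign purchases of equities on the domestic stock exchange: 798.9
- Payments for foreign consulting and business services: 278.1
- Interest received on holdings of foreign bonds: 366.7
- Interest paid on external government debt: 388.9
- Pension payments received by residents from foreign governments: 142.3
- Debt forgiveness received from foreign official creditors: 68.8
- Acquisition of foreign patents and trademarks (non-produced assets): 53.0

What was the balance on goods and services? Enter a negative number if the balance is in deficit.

-548.3

Goods: 756.9 - 1150.9 = -394.0
Services: 478.7 - 354.9 - 278.1 = -154.3
Trade balance = -394.0 + (-154.3) = -548.3
(Excluded from the trade balance — financial account: acquisition of a foreign subsidiary by a resident firm (outward FDI) 1018.9, increase in resident deposits held at foreign banks 192.0, foreign purchases of equities on the domestic stock exchange 798.9; primary income: dividends received from foreign subsidiaries of resident firms 342.5, compensation earned by residents employed abroad 215.1, profits repatriated by foreign-owned firms operating domestically 433.9, interest received on holdings of foreign bonds 366.7, interest paid on external government debt 388.9; secondary income: personal remittances received from nationals working abroad 170.9, pension payments received by residents from foreign governments 142.3; capital account: debt forgiveness received from foreign official creditors 68.8, acquisition of foreign patents and trademarks (non-produced assets) 53.0.)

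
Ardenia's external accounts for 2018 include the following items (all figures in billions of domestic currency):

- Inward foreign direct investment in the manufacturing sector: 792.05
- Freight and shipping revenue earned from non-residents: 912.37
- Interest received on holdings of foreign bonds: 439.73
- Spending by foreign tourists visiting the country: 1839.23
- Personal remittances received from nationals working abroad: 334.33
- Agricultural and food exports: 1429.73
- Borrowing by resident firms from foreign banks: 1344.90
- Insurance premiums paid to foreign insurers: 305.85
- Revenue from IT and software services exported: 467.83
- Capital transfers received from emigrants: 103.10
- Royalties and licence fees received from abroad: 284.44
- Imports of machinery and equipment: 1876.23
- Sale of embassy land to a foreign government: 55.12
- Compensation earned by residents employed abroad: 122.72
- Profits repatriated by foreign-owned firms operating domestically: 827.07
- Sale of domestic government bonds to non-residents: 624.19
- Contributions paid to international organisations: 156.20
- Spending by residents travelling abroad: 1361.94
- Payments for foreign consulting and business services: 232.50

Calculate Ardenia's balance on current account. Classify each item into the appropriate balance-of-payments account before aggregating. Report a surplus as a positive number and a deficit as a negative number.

Goods: -1876.23 + 1429.73 = -446.50
Services: 912.37 - 1361.94 + 284.44 - 232.50 - 305.85 + 467.83 + 1839.23 = 1603.58
Primary income: 122.72 + 439.73 - 827.07 = -264.62
Secondary income: -156.20 + 334.33 = 178.13
Current account = (-446.50) + 1603.58 + (-264.62) + 178.13 = 1070.59
(Excluded from the current account — financial account: inward foreign direct investment in the manufacturing sector 792.05, borrowing by resident firms from foreign banks 1344.90, sale of domestic government bonds to non-residents 624.19; capital account: capital transfers received from emigrants 103.10, sale of embassy land to a foreign government 55.12.)

1070.59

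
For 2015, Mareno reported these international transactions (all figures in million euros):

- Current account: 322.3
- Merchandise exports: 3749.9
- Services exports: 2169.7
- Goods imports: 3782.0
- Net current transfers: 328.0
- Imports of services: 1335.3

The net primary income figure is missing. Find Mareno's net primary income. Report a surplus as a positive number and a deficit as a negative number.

-808.0

Current account = goods balance + services balance + net primary income + net secondary income
Sum of the known components = 1130.3
Net primary income = CA - (known components) = 322.3 - 1130.3 = -808.0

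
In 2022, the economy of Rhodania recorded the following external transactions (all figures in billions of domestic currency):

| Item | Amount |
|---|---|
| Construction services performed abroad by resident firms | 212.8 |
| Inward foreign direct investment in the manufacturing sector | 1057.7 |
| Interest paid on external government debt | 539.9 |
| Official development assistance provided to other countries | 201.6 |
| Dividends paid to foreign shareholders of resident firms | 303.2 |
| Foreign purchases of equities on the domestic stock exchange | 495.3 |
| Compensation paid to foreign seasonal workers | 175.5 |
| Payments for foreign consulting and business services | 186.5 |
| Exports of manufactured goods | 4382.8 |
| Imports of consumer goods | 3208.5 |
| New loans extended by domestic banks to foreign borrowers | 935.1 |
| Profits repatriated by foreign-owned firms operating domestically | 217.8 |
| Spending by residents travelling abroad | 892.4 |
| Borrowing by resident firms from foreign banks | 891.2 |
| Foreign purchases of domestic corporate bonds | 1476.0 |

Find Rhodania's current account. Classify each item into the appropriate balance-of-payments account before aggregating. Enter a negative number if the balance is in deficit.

Goods: -3208.5 + 4382.8 = 1174.3
Services: -186.5 + 212.8 - 892.4 = -866.1
Primary income: -217.8 - 303.2 - 539.9 - 175.5 = -1236.4
Secondary income: -201.6
Current account = 1174.3 + (-866.1) + (-1236.4) + (-201.6) = -1129.8
(Excluded from the current account — financial account: inward foreign direct investment in the manufacturing sector 1057.7, foreign purchases of equities on the domestic stock exchange 495.3, new loans extended by domestic banks to foreign borrowers 935.1, borrowing by resident firms from foreign banks 891.2, foreign purchases of domestic corporate bonds 1476.0.)

-1129.8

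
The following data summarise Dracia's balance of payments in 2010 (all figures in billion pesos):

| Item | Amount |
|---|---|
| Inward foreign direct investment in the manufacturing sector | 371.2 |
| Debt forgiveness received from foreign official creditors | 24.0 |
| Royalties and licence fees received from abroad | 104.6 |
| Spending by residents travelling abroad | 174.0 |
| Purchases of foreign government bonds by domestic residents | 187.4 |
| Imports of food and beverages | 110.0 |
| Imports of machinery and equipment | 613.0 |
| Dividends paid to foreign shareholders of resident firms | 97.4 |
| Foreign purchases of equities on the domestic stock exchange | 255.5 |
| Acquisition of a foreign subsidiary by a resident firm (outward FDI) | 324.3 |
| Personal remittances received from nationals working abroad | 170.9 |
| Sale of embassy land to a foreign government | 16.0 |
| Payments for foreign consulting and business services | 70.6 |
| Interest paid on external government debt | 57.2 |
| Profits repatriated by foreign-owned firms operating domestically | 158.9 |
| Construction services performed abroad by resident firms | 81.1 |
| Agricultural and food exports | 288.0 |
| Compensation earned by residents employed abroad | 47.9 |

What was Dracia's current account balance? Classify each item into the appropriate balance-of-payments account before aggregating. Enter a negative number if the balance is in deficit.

Goods: -110.0 - 613.0 + 288.0 = -435.0
Services: -70.6 + 104.6 + 81.1 - 174.0 = -58.9
Primary income: 47.9 - 158.9 - 97.4 - 57.2 = -265.6
Secondary income: 170.9
Current account = (-435.0) + (-58.9) + (-265.6) + 170.9 = -588.6
(Excluded from the current account — financial account: inward foreign direct investment in the manufacturing sector 371.2, purchases of foreign government bonds by domestic residents 187.4, foreign purchases of equities on the domestic stock exchange 255.5, acquisition of a foreign subsidiary by a resident firm (outward FDI) 324.3; capital account: debt forgiveness received from foreign official creditors 24.0, sale of embassy land to a foreign government 16.0.)

-588.6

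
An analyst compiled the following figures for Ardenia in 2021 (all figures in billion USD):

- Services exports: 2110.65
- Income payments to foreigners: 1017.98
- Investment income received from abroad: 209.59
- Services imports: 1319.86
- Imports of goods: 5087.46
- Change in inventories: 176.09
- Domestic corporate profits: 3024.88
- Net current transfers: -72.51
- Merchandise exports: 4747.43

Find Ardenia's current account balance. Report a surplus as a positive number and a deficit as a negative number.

-430.14

Goods balance = 4747.43 - 5087.46 = -340.03
Services balance = 2110.65 - 1319.86 = 790.79
Trade balance (goods + services) = -340.03 + 790.79 = 450.76
Net primary income = 209.59 - 1017.98 = -808.39
Net secondary income = -72.51
Current account = 450.76 + (-808.39) + (-72.51) = -430.14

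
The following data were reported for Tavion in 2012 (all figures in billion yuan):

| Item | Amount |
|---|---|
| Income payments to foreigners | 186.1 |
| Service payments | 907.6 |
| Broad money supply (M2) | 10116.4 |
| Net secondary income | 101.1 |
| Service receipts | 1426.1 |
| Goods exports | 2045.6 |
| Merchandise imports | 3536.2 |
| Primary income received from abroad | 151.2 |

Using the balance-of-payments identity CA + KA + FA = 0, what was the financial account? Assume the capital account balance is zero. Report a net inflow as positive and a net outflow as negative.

905.9

Goods balance = 2045.6 - 3536.2 = -1490.6
Services balance = 1426.1 - 907.6 = 518.5
Trade balance (goods + services) = -1490.6 + 518.5 = -972.1
Net primary income = 151.2 - 186.1 = -34.9
Net secondary income = 101.1
Current account = -972.1 + (-34.9) + 101.1 = -905.9
Financial account = -(-905.9) = 905.9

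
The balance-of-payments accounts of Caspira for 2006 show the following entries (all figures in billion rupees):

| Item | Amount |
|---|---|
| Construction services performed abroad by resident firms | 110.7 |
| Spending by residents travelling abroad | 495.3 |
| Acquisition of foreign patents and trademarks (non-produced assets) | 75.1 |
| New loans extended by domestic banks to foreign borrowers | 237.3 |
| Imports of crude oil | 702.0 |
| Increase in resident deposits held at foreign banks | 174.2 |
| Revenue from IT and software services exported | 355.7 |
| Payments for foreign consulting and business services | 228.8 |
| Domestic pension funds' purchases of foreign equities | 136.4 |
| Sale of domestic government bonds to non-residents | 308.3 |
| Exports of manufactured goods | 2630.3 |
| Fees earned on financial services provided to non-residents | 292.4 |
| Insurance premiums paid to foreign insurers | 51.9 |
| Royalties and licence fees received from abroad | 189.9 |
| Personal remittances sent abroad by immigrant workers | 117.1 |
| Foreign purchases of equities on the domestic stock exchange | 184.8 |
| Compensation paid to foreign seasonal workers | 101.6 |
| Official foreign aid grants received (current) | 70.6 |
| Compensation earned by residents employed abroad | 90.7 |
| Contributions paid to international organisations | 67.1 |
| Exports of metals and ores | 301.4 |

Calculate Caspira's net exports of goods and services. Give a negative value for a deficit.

2402.4

Goods: 301.4 + 2630.3 - 702.0 = 2229.7
Services: 189.9 + 355.7 + 110.7 - 51.9 - 228.8 + 292.4 - 495.3 = 172.7
Trade balance = 2229.7 + 172.7 = 2402.4
(Excluded from the trade balance — capital account: acquisition of foreign patents and trademarks (non-produced assets) 75.1; financial account: new loans extended by domestic banks to foreign borrowers 237.3, increase in resident deposits held at foreign banks 174.2, domestic pension funds' purchases of foreign equities 136.4, sale of domestic government bonds to non-residents 308.3, foreign purchases of equities on the domestic stock exchange 184.8; secondary income: personal remittances sent abroad by immigrant workers 117.1, official foreign aid grants received (current) 70.6, contributions paid to international organisations 67.1; primary income: compensation paid to foreign seasonal workers 101.6, compensation earned by residents employed abroad 90.7.)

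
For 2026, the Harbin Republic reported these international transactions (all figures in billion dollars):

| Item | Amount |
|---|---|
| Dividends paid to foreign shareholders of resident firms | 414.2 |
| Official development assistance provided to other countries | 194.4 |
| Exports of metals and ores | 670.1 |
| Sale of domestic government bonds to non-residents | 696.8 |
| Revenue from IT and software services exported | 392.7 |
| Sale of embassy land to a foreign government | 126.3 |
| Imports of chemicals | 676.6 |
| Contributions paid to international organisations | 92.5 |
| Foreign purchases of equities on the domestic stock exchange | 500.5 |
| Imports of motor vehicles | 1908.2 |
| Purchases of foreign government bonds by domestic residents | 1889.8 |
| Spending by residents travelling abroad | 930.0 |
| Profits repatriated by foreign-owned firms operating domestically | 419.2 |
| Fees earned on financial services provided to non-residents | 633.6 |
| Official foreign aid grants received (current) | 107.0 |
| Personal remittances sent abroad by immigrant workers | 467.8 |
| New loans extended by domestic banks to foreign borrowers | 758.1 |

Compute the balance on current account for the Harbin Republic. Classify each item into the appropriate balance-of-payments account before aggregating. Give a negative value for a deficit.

-3299.5

Goods: -1908.2 + 670.1 - 676.6 = -1914.7
Services: -930.0 + 392.7 + 633.6 = 96.3
Primary income: -419.2 - 414.2 = -833.4
Secondary income: -467.8 - 92.5 + 107.0 - 194.4 = -647.7
Current account = (-1914.7) + 96.3 + (-833.4) + (-647.7) = -3299.5
(Excluded from the current account — financial account: sale of domestic government bonds to non-residents 696.8, foreign purchases of equities on the domestic stock exchange 500.5, purchases of foreign government bonds by domestic residents 1889.8, new loans extended by domestic banks to foreign borrowers 758.1; capital account: sale of embassy land to a foreign government 126.3.)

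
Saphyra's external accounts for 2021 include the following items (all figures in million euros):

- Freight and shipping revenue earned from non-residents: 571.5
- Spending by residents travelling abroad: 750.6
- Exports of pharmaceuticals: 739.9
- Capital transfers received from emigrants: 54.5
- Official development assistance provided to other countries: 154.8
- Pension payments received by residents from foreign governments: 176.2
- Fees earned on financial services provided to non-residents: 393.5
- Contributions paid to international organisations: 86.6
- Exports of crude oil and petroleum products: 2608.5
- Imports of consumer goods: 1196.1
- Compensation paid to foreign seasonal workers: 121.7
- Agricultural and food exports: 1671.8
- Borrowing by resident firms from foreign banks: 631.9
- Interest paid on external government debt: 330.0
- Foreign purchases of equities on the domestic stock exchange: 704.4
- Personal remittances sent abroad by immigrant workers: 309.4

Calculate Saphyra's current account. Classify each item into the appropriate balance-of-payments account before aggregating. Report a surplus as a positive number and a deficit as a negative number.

Goods: 739.9 + 2608.5 + 1671.8 - 1196.1 = 3824.1
Services: 571.5 - 750.6 + 393.5 = 214.4
Primary income: -330.0 - 121.7 = -451.7
Secondary income: -309.4 + 176.2 - 86.6 - 154.8 = -374.6
Current account = 3824.1 + 214.4 + (-451.7) + (-374.6) = 3212.2
(Excluded from the current account — capital account: capital transfers received from emigrants 54.5; financial account: borrowing by resident firms from foreign banks 631.9, foreign purchases of equities on the domestic stock exchange 704.4.)

3212.2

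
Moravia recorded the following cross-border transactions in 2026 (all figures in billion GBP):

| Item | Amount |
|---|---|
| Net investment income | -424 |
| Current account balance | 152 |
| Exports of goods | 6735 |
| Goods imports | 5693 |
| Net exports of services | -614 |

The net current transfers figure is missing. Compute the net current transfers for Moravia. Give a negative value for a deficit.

148

Current account = goods balance + services balance + net primary income + net secondary income
Sum of the known components = 4
Net current transfers = CA - (known components) = 152 - 4 = 148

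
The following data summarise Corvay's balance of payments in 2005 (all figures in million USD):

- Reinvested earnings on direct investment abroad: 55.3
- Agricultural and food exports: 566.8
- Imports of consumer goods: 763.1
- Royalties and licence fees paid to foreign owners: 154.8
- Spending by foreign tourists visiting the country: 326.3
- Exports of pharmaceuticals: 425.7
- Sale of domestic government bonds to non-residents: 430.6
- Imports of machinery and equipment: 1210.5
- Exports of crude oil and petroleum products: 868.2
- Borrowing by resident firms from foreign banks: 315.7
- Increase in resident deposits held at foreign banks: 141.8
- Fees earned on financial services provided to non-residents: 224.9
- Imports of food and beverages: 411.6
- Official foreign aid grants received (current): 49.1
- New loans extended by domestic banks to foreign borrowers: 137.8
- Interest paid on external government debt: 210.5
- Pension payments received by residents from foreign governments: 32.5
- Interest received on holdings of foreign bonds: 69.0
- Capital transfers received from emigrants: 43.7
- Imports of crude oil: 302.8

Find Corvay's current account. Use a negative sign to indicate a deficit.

Goods: 425.7 - 1210.5 - 302.8 + 868.2 + 566.8 - 763.1 - 411.6 = -827.3
Services: 326.3 + 224.9 - 154.8 = 396.4
Primary income: -210.5 + 55.3 + 69.0 = -86.2
Secondary income: 32.5 + 49.1 = 81.6
Current account = (-827.3) + 396.4 + (-86.2) + 81.6 = -435.5
(Excluded from the current account — financial account: sale of domestic government bonds to non-residents 430.6, borrowing by resident firms from foreign banks 315.7, increase in resident deposits held at foreign banks 141.8, new loans extended by domestic banks to foreign borrowers 137.8; capital account: capital transfers received from emigrants 43.7.)

-435.5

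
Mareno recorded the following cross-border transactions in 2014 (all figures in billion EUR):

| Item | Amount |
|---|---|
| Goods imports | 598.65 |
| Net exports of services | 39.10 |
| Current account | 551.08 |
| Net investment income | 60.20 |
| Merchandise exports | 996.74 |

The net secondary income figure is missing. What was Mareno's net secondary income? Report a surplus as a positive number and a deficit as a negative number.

Current account = goods balance + services balance + net primary income + net secondary income
Sum of the known components = 497.39
Net secondary income = CA - (known components) = 551.08 - 497.39 = 53.69

53.69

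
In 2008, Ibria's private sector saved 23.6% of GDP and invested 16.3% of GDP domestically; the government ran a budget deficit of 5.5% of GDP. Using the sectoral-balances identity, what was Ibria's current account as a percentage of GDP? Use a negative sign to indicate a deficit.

1.8

By the sectoral-balances identity, CA = (S_private - I) + (T - G).
Private balance = 23.6 - 16.3 = 7.3
Government balance (T - G) = -5.5
CA = 7.3 + (-5.5) = 1.8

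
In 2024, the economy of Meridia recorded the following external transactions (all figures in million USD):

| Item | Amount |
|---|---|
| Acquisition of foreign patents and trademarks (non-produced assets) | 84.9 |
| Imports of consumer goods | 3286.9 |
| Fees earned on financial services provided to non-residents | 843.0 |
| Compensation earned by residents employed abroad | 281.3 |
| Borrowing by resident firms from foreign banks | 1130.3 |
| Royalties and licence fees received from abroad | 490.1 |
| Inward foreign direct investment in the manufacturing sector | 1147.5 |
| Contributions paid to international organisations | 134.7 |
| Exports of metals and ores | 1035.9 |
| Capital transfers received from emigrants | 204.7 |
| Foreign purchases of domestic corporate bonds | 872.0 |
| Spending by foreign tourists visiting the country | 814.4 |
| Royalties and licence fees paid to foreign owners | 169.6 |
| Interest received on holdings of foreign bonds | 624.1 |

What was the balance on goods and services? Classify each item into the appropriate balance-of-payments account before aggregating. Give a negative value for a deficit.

-273.1

Goods: 1035.9 - 3286.9 = -2251.0
Services: 843.0 + 490.1 + 814.4 - 169.6 = 1977.9
Trade balance = -2251.0 + 1977.9 = -273.1
(Excluded from the trade balance — capital account: acquisition of foreign patents and trademarks (non-produced assets) 84.9, capital transfers received from emigrants 204.7; primary income: compensation earned by residents employed abroad 281.3, interest received on holdings of foreign bonds 624.1; financial account: borrowing by resident firms from foreign banks 1130.3, inward foreign direct investment in the manufacturing sector 1147.5, foreign purchases of domestic corporate bonds 872.0; secondary income: contributions paid to international organisations 134.7.)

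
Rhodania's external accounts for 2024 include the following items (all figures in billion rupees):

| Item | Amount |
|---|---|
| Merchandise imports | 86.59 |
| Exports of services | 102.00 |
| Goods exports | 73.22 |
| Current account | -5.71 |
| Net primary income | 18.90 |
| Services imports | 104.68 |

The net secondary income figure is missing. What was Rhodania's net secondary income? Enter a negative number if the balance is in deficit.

-8.56

Current account = goods balance + services balance + net primary income + net secondary income
Sum of the known components = 2.85
Net secondary income = CA - (known components) = -5.71 - 2.85 = -8.56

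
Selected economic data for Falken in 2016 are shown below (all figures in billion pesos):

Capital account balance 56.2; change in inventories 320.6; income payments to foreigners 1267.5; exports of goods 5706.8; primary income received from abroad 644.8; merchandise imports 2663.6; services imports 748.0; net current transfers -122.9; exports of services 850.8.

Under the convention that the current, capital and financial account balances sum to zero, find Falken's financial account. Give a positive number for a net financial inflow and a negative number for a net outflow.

-2456.6

Goods balance = 5706.8 - 2663.6 = 3043.2
Services balance = 850.8 - 748.0 = 102.8
Trade balance (goods + services) = 3043.2 + 102.8 = 3146.0
Net primary income = 644.8 - 1267.5 = -622.7
Net secondary income = -122.9
Current account = 3146.0 + (-622.7) + (-122.9) = 2400.4
Financial account = -(2400.4 + 56.2) = -2456.6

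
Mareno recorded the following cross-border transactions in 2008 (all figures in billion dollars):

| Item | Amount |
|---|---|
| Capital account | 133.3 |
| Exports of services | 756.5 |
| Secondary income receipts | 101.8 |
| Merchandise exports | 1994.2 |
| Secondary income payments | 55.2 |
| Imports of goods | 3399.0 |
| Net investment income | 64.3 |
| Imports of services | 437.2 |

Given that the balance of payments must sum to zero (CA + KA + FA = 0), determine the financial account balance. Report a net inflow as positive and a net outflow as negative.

Goods balance = 1994.2 - 3399.0 = -1404.8
Services balance = 756.5 - 437.2 = 319.3
Trade balance (goods + services) = -1404.8 + 319.3 = -1085.5
Net primary income = 64.3
Net secondary income = 101.8 - 55.2 = 46.6
Current account = -1085.5 + 64.3 + 46.6 = -974.6
Financial account = -(-974.6 + 133.3) = 841.3

841.3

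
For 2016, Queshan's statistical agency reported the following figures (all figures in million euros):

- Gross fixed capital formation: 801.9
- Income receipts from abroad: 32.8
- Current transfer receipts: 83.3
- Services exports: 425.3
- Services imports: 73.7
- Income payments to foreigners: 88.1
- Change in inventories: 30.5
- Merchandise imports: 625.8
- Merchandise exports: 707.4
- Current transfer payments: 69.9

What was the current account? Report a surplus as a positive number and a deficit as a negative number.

391.3

Goods balance = 707.4 - 625.8 = 81.6
Services balance = 425.3 - 73.7 = 351.6
Trade balance (goods + services) = 81.6 + 351.6 = 433.2
Net primary income = 32.8 - 88.1 = -55.3
Net secondary income = 83.3 - 69.9 = 13.4
Current account = 433.2 + (-55.3) + 13.4 = 391.3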